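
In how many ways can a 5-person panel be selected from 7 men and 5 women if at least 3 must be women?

Sum over valid woman counts:
C(5,3)C(7,2) = 210
C(5,4)C(7,1) = 35
C(5,5)C(7,0) = 1
Total: 210 + 35 + 1.

Final answer: 246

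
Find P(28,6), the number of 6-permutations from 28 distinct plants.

P(28,6) = 28!/(28-6)! = 28!/22!.

Final answer: P(28,6) = 271252800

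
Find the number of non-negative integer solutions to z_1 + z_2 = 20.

Stars and bars with 20 stars and 1 bars:
C(20+2-1, 2-1) = C(21,1).

Final answer: C(21,1) = 21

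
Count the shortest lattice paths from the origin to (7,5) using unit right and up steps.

Each path has 7 right steps and 5 up steps in some order (12 steps total).
Choose which 5 of the 12 steps are up: C(12,5).

Final answer: C(12,5) = 792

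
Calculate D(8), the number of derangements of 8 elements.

D(n) = (n-1)(D(n-1) + D(n-2)), D(0)=1, D(1)=0.
D(2) = 1 x (0 + 1) = 1
D(3) = 2 x (1 + 0) = 2
D(4) = 3 x (2 + 1) = 9
D(5) = 4 x (9 + 2) = 44
D(6) = 5 x (44 + 9) = 265
D(7) = 6 x (265 + 44) = 1854
D(8) = 7 x (D(7) + D(6)) = 7 x (1854 + 265)

Final answer: D(8) = 14833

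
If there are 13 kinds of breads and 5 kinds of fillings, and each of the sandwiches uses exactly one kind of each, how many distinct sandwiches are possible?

By the multiplication principle: 13 x 5.

Final answer: 65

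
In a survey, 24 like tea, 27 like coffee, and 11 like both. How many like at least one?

|A union B| = |A| + |B| - |A intersect B| = 24 + 27 - 11.

Final answer: 40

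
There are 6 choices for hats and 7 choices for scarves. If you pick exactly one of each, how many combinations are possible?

By the multiplication principle: 6 x 7.

Final answer: 42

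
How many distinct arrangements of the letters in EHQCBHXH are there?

Letters (B:1, C:1, E:1, H:3, Q:1, X:1). Total letters: 8.
Permutations = 8!/(3!).

Final answer: 6720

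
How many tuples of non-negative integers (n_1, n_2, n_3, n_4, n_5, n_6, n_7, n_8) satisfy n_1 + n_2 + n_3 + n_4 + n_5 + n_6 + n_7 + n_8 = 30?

Stars and bars with 30 stars and 7 bars:
C(30+8-1, 8-1) = C(37,7).

Final answer: C(37,7) = 10295472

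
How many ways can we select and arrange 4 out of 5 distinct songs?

P(5,4) = 5!/(5-4)! = 5!/1!.

Final answer: P(5,4) = 120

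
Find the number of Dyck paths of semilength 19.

Total monotonic paths to (19,19): C(38,19) = 35345263800.
Paths that cross above y=x (reflection bijection): C(38,20) = 33578000610.
Valid Dyck paths: 35345263800 - 33578000610.
(These counts are the Catalan numbers.)

Final answer: C_{19} = 1767263190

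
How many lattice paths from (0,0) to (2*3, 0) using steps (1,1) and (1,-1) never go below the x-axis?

Total monotonic paths to (3,3): C(6,3) = 20.
By the reflection principle, paths that go above the diagonal number C(6,4) = 15.
Valid Dyck paths: 20 - 15.
(These counts are the Catalan numbers.)

Final answer: C_{3} = 5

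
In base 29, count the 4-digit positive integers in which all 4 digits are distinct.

The leading digit has 28 choices (anything but zero); the next has 28 (anything but the first), then 27, and so on, one fewer each time.
Total: 28 x 28 x 27 x 26.

Final answer: 550368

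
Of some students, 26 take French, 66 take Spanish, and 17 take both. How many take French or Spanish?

|A union B| = |A| + |B| - |A intersect B| = 26 + 66 - 17.

Final answer: 75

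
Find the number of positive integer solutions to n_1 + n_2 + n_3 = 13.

Substitute n'_i = n_i - 1 (so n'_i >= 0). Then sum n'_i = 13 - 3 = 10.
Stars and bars: C(10+3-1, 3-1) = C(12,2).

Final answer: C(12,2) = 66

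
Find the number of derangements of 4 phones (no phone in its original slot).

Derangements satisfy D(n) = (n-1)(D(n-1) + D(n-2)), starting from D(0)=1, D(1)=0.
D(2) = 1 x (0 + 1) = 1
D(3) = 2 x (1 + 0) = 2
D(4) = 3 x (D(3) + D(2)) = 3 x (2 + 1)

Final answer: D(4) = 9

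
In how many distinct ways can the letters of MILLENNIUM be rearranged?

Letters (E:1, I:2, L:2, M:2, N:2, U:1). Total letters: 10.
Permutations = 10!/(2! x 2! x 2! x 2!).

Final answer: 226800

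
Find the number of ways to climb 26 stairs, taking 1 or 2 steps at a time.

Let f(n) be the number of climbs. Removing the last move (1 or 2 steps) gives f(n) = f(n-1) + f(n-2); base cases f(1)=1, f(2)=2.
Computing successive values: f(1)=1, f(2)=2, f(3)=3, f(4)=5, f(5)=8, f(6)=13, f(7)=21, f(8)=34, f(9)=55, f(10)=89, f(11)=144, f(12)=233, f(13)=377, f(14)=610, f(15)=987, f(16)=1597, f(17)=2584, f(18)=4181, f(19)=6765, f(20)=10946, f(21)=17711, f(22)=28657, f(23)=46368, f(24)=75025, f(25)=121393, f(26)=196418.

Final answer: 196418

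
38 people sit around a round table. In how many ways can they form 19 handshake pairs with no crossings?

This is a standard Catalan-number count: the answer is C_n. Here n = 38/2 = 19.
Using C_0 = 1 and C_(k+1) = C_k x 2(2k+1)/(k+2), build up term by term: C_1=1, C_2=2, C_3=5, C_4=14, C_5=42, C_6=132, C_7=429, C_8=1430, C_9=4862, C_10=16796, C_11=58786, C_12=208012, C_13=742900, C_14=2674440, C_15=9694845, C_16=35357670, C_17=129644790, C_18=477638700, C_19=1767263190.

Final answer: C_{19} = 1767263190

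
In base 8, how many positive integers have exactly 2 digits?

These are the integers in [8^1, 8^2), so the count is 8^2 - 8^1 = 7 x 8^1.

Final answer: 56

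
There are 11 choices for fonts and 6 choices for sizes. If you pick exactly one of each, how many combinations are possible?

By the multiplication principle: 11 x 6.

Final answer: 66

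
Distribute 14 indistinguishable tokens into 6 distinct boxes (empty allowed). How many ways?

Stars and bars: C(n+k-1, k-1) = C(19,5).

Final answer: C(19,5) = 11628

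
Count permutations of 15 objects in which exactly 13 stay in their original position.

Choose which 13 elements are fixed: C(15,13) = 105.
Derange the remaining 2 using D(j) = (j-1)(D(j-1) + D(j-2)), D(0)=1, D(1)=0: D(2)=1.
Total: 105 x 1.

Final answer: C(15,13) D(2) = 105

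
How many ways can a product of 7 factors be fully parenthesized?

This is counted by the nth Catalan number C_n. Here n = 7 - 1 = 6.
C_n = C(2n,n)/(n+1), so C_{6} = C(12,6)/7 = 924/7.

Final answer: C_{6} = 132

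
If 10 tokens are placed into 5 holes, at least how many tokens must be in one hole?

By the pigeonhole principle: ceiling(10/5).

Final answer: 2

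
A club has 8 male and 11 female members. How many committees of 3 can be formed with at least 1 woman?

Sum over valid woman counts:
C(11,1)C(8,2) = 308
C(11,2)C(8,1) = 440
C(11,3)C(8,0) = 165
Total: 308 + 440 + 165.

Final answer: 913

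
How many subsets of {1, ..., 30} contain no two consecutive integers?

Condition on whether n belongs to the subset: if not, any valid subset of {1, ..., n-1} works (a(n-1)); if so, n-1 is excluded and the rest is a valid subset of {1, ..., n-2} (a(n-2)). Hence a(n) = a(n-1) + a(n-2), a(1)=2, a(2)=3.
Computing successive values: a(1)=2, a(2)=3, a(3)=5, a(4)=8, a(5)=13, a(6)=21, a(7)=34, a(8)=55, a(9)=89, a(10)=144, a(11)=233, a(12)=377, a(13)=610, a(14)=987, a(15)=1597, a(16)=2584, a(17)=4181, a(18)=6765, a(19)=10946, a(20)=17711, a(21)=28657, a(22)=46368, a(23)=75025, a(24)=121393, a(25)=196418, a(26)=317811, a(27)=514229, a(28)=832040, a(29)=1346269, a(30)=2178309.

Final answer: 2178309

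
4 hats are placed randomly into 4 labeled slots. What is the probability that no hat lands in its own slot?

Derangements satisfy D(n) = (n-1)(D(n-1) + D(n-2)), starting from D(0)=1, D(1)=0.
Building up: D(2)=1, D(3)=2, D(4)=9.
Total arrangements: 4! = 24.
Probability = D(4)/4! = 3/8.

Final answer: D(4)/4! = 9/24 = 0.375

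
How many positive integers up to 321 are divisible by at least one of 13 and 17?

Multiples of 13: 24. Multiples of 17: 18. Of both (lcm=221): 1.
By inclusion-exclusion: 24 + 18 - 1.

Final answer: 41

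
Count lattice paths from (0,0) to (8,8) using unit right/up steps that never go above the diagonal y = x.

Total monotonic paths to (8,8): C(16,8) = 12870.
Reflecting each bad path at its first crossing gives a bijection with paths to (7,9): C(16,9) = 11440.
Valid Dyck paths: 12870 - 11440.
(This is the Catalan number C_{8}.)

Final answer: C_{8} = 1430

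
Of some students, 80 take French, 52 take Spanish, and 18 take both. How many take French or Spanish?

|A union B| = |A| + |B| - |A intersect B| = 80 + 52 - 18.

Final answer: 114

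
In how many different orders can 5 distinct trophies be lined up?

The number of ways to arrange 5 distinct objects is 5!.

Final answer: 5! = 120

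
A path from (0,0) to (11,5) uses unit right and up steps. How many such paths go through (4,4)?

Paths (0,0)->(4,4): C(8,4) = 70.
Paths (4,4)->(11,5): C(8,1) = 8.
By multiplication principle: 70 x 8.

Final answer: 560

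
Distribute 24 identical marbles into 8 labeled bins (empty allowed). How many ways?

Stars and bars: C(n+k-1, k-1) = C(31,7).

Final answer: C(31,7) = 2629575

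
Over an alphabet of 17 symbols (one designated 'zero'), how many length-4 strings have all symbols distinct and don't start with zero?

The leading digit has 16 choices (anything but zero); the next has 16 (anything but the first), then 15, and so on, one fewer each time.
Total: 16 x 16 x 15 x 14.

Final answer: 53760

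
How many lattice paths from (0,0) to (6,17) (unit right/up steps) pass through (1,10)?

Paths (0,0)->(1,10): C(11,10) = 11.
Paths (1,10)->(6,17): C(12,7) = 792.
By multiplication principle: 11 x 792.

Final answer: 8712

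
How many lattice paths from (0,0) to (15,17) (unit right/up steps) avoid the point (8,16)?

Total paths to (15,17): C(32,17) = 565722720.
Paths through (8,16): C(24,16) x C(8,1) = 5883768.
Avoiding (8,16): 565722720 - 5883768.

Final answer: 559838952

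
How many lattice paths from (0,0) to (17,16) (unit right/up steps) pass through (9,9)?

Paths (0,0)->(9,9): C(18,9) = 48620.
Paths (9,9)->(17,16): C(15,7) = 6435.
By multiplication principle: 48620 x 6435.

Final answer: 312869700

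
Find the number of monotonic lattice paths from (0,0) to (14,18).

Each path has 14 right steps and 18 up steps in some order (32 steps total).
Choose which 18 of the 32 steps are up: C(32,18).

Final answer: C(32,18) = 471435600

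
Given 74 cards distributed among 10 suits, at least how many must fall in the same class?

By pigeonhole with 74 objects and 10 categories: ceiling(74/10).

Final answer: 8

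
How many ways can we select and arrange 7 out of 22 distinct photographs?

P(22,7) = 22!/(22-7)! = 22!/15!.

Final answer: P(22,7) = 859541760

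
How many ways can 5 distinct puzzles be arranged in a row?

The number of ways to arrange 5 distinct objects is 5!.

Final answer: 5! = 120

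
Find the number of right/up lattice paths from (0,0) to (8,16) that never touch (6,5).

Total paths to (8,16): C(24,16) = 735471.
Paths through (6,5): C(11,5) x C(13,11) = 36036.
Avoiding (6,5): 735471 - 36036.

Final answer: 699435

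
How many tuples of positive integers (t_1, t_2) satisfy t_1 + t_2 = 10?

Substitute t'_i = t_i - 1 (so t'_i >= 0). Then sum t'_i = 10 - 2 = 8.
Stars and bars: C(8+2-1, 2-1) = C(9,1).

Final answer: C(9,1) = 9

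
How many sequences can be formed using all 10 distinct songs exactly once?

The number of ways to arrange 10 distinct objects is 10!.

Final answer: 10! = 3628800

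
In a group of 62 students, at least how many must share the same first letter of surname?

There are 26 possible values for first letter of surname. With 62 students and 26 categories, by pigeonhole: ceiling(62/26).

Final answer: 3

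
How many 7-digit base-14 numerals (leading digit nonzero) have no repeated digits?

First digit: 13 (nonzero). Second: 13 (not first). Third: 12, etc.
Total: 13 x 13 x 12 x 11 x 10 x 9 x 8.

Final answer: 16061760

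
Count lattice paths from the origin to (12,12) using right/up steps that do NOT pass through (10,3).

Total paths to (12,12): C(24,12) = 2704156.
Paths through (10,3): C(13,3) x C(11,9) = 15730.
Avoiding (10,3): 2704156 - 15730.

Final answer: 2688426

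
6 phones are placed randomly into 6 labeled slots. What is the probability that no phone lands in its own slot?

Use the recurrence D(n) = (n-1)(D(n-1) + D(n-2)) with D(0)=1, D(1)=0.
Building up: D(2)=1, D(3)=2, D(4)=9, D(5)=44, D(6)=265.
Total arrangements: 6! = 720.
Probability = D(6)/6! = 53/144.

Final answer: D(6)/6! = 265/720 = 0.368056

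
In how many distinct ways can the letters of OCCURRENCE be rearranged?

Letters (C:3, E:2, N:1, O:1, R:2, U:1). Total letters: 10.
Permutations = 10!/(3! x 2! x 2!).

Final answer: 151200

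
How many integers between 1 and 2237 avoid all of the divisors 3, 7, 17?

|div by 3|=745, |div by 7|=319, |div by 17|=131.
|div by 3&7|=106, |div by 3&17|=43, |div by 7&17|=18, |div by all|=6.
By inclusion-exclusion, divisible by at least one: 745+319+131-106-43-18+6 = 1034.
Not divisible by any: 2237 - 1034.

Final answer: 1203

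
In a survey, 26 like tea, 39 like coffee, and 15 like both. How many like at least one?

|A union B| = |A| + |B| - |A intersect B| = 26 + 39 - 15.

Final answer: 50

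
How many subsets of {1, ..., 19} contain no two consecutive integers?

Let a(n) count such subsets of {1, ..., n}. Either n is excluded (a(n-1) ways) or n is included, forcing n-1 out (a(n-2) ways), so a(n) = a(n-1) + a(n-2) with a(1)=2, a(2)=3.
Iterating the recurrence: a(1)=2, a(2)=3, a(3)=5, a(4)=8, a(5)=13, a(6)=21, a(7)=34, a(8)=55, a(9)=89, a(10)=144, a(11)=233, a(12)=377, a(13)=610, a(14)=987, a(15)=1597, a(16)=2584, a(17)=4181, a(18)=6765, a(19)=10946.

Final answer: 10946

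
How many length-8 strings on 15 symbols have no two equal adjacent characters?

First character: 15 choices. Each subsequent: 14 choices (must differ from the previous one).
Total: 15 x 14^7.

Final answer: 15 x 14^{7} = 1581202560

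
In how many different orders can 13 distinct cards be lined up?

The number of ways to arrange 13 distinct objects is 13!.

Final answer: 13! = 6227020800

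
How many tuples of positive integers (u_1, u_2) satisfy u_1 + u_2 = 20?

Substitute u'_i = u_i - 1 (so u'_i >= 0). Then sum u'_i = 20 - 2 = 18.
Stars and bars: C(18+2-1, 2-1) = C(19,1).

Final answer: C(19,1) = 19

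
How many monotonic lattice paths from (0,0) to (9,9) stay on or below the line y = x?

Total monotonic paths to (9,9): C(18,9) = 48620.
By the reflection principle, paths that go above the diagonal number C(18,10) = 43758.
Valid Dyck paths: 48620 - 43758.
(Check: C(18,9) - C(18,10) = C(18,9)/10, the Catalan number C_{9}.)

Final answer: C_{9} = 4862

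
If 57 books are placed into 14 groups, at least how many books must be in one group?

By the pigeonhole principle: ceiling(57/14).

Final answer: 5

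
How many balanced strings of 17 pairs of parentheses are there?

This is a standard Catalan-number count: the answer is C_n. Here n = 17 (pairs).
Using C_0 = 1 and C_(k+1) = C_k x 2(2k+1)/(k+2), build up term by term: C_1=1, C_2=2, C_3=5, C_4=14, C_5=42, C_6=132, C_7=429, C_8=1430, C_9=4862, C_10=16796, C_11=58786, C_12=208012, C_13=742900, C_14=2674440, C_15=9694845, C_16=35357670, C_17=129644790.

Final answer: C_{17} = 129644790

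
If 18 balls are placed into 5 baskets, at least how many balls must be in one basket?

By the pigeonhole principle: ceiling(18/5).

Final answer: 4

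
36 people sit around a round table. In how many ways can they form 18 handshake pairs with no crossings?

The structures are counted by the Catalan number C_n. Here n = 36/2 = 18.
C_n = C(2n,n) - C(2n,n+1), so C_{18} = C(36,18) - C(36,19) = 9075135300 - 8597496600.

Final answer: C_{18} = 477638700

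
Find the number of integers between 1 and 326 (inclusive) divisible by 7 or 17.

Multiples of 7: 46. Multiples of 17: 19. Of both (lcm=119): 2.
By inclusion-exclusion: 46 + 19 - 2.

Final answer: 63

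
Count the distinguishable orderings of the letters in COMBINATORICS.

Letters (A:1, B:1, C:2, I:2, M:1, N:1, O:2, R:1, S:1, T:1). Total letters: 13.
Permutations = 13!/(2! x 2! x 2!).

Final answer: 778377600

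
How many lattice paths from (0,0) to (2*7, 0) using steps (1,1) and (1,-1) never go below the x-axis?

Total monotonic paths to (7,7): C(14,7) = 3432.
Reflecting each bad path at its first crossing gives a bijection with paths to (6,8): C(14,8) = 3003.
Valid Dyck paths: 3432 - 3003.
(This is the Catalan number C_{7}.)

Final answer: C_{7} = 429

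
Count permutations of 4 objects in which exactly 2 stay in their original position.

Choose which 2 elements are fixed: C(4,2) = 6.
Derange the remaining 2 using D(j) = (j-1)(D(j-1) + D(j-2)), D(0)=1, D(1)=0: D(2)=1.
Total: 6 x 1.

Final answer: C(4,2) D(2) = 6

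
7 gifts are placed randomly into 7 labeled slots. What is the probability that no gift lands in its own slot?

Use the recurrence D(n) = (n-1)(D(n-1) + D(n-2)) with D(0)=1, D(1)=0.
Building up: D(2)=1, D(3)=2, D(4)=9, D(5)=44, D(6)=265, D(7)=1854.
Total arrangements: 7! = 5040.
Probability = D(7)/7! = 103/280.

Final answer: D(7)/7! = 1854/5040 = 0.367857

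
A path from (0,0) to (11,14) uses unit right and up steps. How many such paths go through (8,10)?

Paths (0,0)->(8,10): C(18,10) = 43758.
Paths (8,10)->(11,14): C(7,4) = 35.
By multiplication principle: 43758 x 35.

Final answer: 1531530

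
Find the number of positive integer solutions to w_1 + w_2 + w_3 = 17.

Substitute w'_i = w_i - 1 (so w'_i >= 0). Then sum w'_i = 17 - 3 = 14.
Stars and bars: C(14+3-1, 3-1) = C(16,2).

Final answer: C(16,2) = 120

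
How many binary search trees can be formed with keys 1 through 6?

This is a standard Catalan-number count: the answer is C_n. Here n = 6.
C_n = C(2n,n)/(n+1), so C_{6} = C(12,6)/7 = 924/7.

Final answer: C_{6} = 132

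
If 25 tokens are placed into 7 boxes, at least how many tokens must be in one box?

By the pigeonhole principle: ceiling(25/7).

Final answer: 4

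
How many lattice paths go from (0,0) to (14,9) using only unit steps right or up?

Each path has 14 right steps and 9 up steps in some order (23 steps total).
Choose which 9 of the 23 steps are up: C(23,9).

Final answer: C(23,9) = 817190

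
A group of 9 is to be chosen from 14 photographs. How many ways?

C(14,9) = 14!/(9! x 5!).

Final answer: \binom{14}{9} = 2002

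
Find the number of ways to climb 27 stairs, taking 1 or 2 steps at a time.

Let f(n) be the number of climbs. Removing the last move (1 or 2 steps) gives f(n) = f(n-1) + f(n-2); base cases f(1)=1, f(2)=2.
Computing successive values: f(1)=1, f(2)=2, f(3)=3, f(4)=5, f(5)=8, f(6)=13, f(7)=21, f(8)=34, f(9)=55, f(10)=89, f(11)=144, f(12)=233, f(13)=377, f(14)=610, f(15)=987, f(16)=1597, f(17)=2584, f(18)=4181, f(19)=6765, f(20)=10946, f(21)=17711, f(22)=28657, f(23)=46368, f(24)=75025, f(25)=121393, f(26)=196418, f(27)=317811.

Final answer: 317811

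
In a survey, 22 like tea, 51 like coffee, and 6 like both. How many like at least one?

|A union B| = |A| + |B| - |A intersect B| = 22 + 51 - 6.

Final answer: 67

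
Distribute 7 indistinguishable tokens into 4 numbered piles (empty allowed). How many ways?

Stars and bars: C(n+k-1, k-1) = C(10,3).

Final answer: C(10,3) = 120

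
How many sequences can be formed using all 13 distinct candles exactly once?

The number of ways to arrange 13 distinct objects is 13!.

Final answer: 13! = 6227020800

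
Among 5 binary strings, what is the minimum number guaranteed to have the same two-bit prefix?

There are 4 possible values for two-bit prefix. With 5 binary strings and 4 categories, by pigeonhole: ceiling(5/4).

Final answer: 2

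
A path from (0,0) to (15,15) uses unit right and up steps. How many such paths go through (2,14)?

Paths (0,0)->(2,14): C(16,14) = 120.
Paths (2,14)->(15,15): C(14,1) = 14.
By multiplication principle: 120 x 14.

Final answer: 1680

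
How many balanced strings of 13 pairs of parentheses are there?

This is a standard Catalan-number count: the answer is C_n. Here n = 13 (pairs).
C_n = C(2n,n)/(n+1), so C_{13} = C(26,13)/14 = 10400600/14.

Final answer: C_{13} = 742900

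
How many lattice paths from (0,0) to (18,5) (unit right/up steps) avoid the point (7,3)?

Total paths to (18,5): C(23,5) = 33649.
Paths through (7,3): C(10,3) x C(13,2) = 9360.
Avoiding (7,3): 33649 - 9360.

Final answer: 24289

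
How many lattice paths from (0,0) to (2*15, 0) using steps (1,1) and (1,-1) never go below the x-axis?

Total monotonic paths to (15,15): C(30,15) = 155117520.
Paths that cross above y=x (reflection bijection): C(30,16) = 145422675.
Valid Dyck paths: 155117520 - 145422675.
(Check: C(30,15) - C(30,16) = C(30,15)/16, the Catalan number C_{15}.)

Final answer: C_{15} = 9694845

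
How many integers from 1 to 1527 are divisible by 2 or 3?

Multiples of 2: 763. Multiples of 3: 509. Of both (lcm=6): 254.
By inclusion-exclusion: 763 + 509 - 254.

Final answer: 1018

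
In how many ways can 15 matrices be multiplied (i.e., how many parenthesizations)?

This is counted by the nth Catalan number C_n. Here n = 15 - 1 = 14.
C_n = C(2n,n) - C(2n,n+1), so C_{14} = C(28,14) - C(28,15) = 40116600 - 37442160.

Final answer: C_{14} = 2674440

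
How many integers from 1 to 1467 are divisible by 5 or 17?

Multiples of 5: 293. Multiples of 17: 86. Of both (lcm=85): 17.
By inclusion-exclusion: 293 + 86 - 17.

Final answer: 362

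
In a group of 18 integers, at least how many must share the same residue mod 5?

There are 5 possible values for residue mod 5. With 18 integers and 5 categories, by pigeonhole: ceiling(18/5).

Final answer: 4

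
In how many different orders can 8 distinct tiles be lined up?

The number of ways to arrange 8 distinct objects is 8!.

Final answer: 8! = 40320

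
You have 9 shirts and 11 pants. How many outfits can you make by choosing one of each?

By the multiplication principle: 9 x 11.

Final answer: 99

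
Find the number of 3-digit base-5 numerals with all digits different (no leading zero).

First digit: 4 (nonzero). Second: 4 (not first). Third: 3, etc.
Total: 4 x 4 x 3.

Final answer: 48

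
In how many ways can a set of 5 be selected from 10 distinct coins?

C(10,5) = 10!/(5! x 5!).

Final answer: \binom{10}{5} = 252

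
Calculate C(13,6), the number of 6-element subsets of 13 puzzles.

C(13,6) = 13!/(6! x 7!).

Final answer: \binom{13}{6} = 1716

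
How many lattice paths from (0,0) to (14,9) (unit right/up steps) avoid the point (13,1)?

Total paths to (14,9): C(23,9) = 817190.
Paths through (13,1): C(14,1) x C(9,8) = 126.
Avoiding (13,1): 817190 - 126.

Final answer: 817064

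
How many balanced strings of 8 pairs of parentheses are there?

This is counted by the nth Catalan number C_n. Here n = 8 (pairs).
C_n = (2n)!/(n!(n+1)!), so C_{8} = 16!/(8! x 9!) = C(16,8)/9 = 12870/9.

Final answer: C_{8} = 1430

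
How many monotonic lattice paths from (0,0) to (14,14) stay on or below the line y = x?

Total monotonic paths to (14,14): C(28,14) = 40116600.
Reflecting each bad path at its first crossing gives a bijection with paths to (13,15): C(28,15) = 37442160.
Valid Dyck paths: 40116600 - 37442160.
(Equivalently, C_{14} = C(28,14)/15 = 40116600/15.)

Final answer: C_{14} = 2674440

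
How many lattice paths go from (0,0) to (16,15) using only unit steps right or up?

Each path has 16 right steps and 15 up steps in some order (31 steps total).
Choose which 15 of the 31 steps are up: C(31,15).

Final answer: C(31,15) = 300540195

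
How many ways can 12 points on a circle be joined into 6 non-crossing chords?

This is counted by the nth Catalan number C_n. Here n = 12/2 = 6.
C_n = C(2n,n)/(n+1), so C_{6} = C(12,6)/7 = 924/7.

Final answer: C_{6} = 132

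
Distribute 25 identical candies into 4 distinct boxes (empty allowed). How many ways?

Stars and bars: C(n+k-1, k-1) = C(28,3).

Final answer: C(28,3) = 3276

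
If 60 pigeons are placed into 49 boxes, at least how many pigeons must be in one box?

By the pigeonhole principle: ceiling(60/49).

Final answer: 2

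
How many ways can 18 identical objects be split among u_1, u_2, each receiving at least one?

Substitute u'_i = u_i - 1 (so u'_i >= 0). Then sum u'_i = 18 - 2 = 16.
Stars and bars: C(16+2-1, 2-1) = C(17,1).

Final answer: C(17,1) = 17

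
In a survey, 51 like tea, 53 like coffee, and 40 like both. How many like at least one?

|A union B| = |A| + |B| - |A intersect B| = 51 + 53 - 40.

Final answer: 64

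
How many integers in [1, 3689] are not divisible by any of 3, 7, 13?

|div by 3|=1229, |div by 7|=527, |div by 13|=283.
|div by 3&7|=175, |div by 3&13|=94, |div by 7&13|=40, |div by all|=13.
By inclusion-exclusion, divisible by at least one: 1229+527+283-175-94-40+13 = 1743.
Not divisible by any: 3689 - 1743.

Final answer: 1946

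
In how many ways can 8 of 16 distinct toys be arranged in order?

P(16,8) = 16!/(16-8)! = 16!/8!.

Final answer: P(16,8) = 518918400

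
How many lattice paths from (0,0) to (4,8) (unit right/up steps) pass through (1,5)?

Paths (0,0)->(1,5): C(6,5) = 6.
Paths (1,5)->(4,8): C(6,3) = 20.
By multiplication principle: 6 x 20.

Final answer: 120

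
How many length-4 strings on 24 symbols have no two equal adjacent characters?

Let g(n) count such strings. g(1) = 24, and each valid string of length n-1 extends in 23 ways (any symbol but the last), so g(n) = 23 g(n-1).
Total: g(4) = 24 x 23^3.

Final answer: 24 x 23^{3} = 292008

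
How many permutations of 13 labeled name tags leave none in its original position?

Derangements satisfy D(n) = (n-1)(D(n-1) + D(n-2)), starting from D(0)=1, D(1)=0.
D(2) = 1 x (0 + 1) = 1
D(3) = 2 x (1 + 0) = 2
D(4) = 3 x (2 + 1) = 9
D(5) = 4 x (9 + 2) = 44
D(6) = 5 x (44 + 9) = 265
D(7) = 6 x (265 + 44) = 1854
D(8) = 7 x (1854 + 265) = 14833
D(9) = 8 x (14833 + 1854) = 133496
D(10) = 9 x (133496 + 14833) = 1334961
D(11) = 10 x (1334961 + 133496) = 14684570
D(12) = 11 x (14684570 + 1334961) = 176214841
D(13) = 12 x (D(12) + D(11)) = 12 x (176214841 + 14684570)

Final answer: D(13) = 2290792932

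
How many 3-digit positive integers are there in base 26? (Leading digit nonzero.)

In base 26, the leading digit has 25 choices (1..25); each of the remaining 2 digits has 26 choices.
Total: 25 x 26^2.

Final answer: 16900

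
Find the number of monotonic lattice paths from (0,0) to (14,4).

Each path has 14 right steps and 4 up steps in some order (18 steps total).
Choose which 4 of the 18 steps are up: C(18,4).

Final answer: C(18,4) = 3060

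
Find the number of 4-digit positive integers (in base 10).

The leading digit cannot be 0 (9 options); the other 3 digits can be anything (10 options each).
Total: 9 x 10^3.

Final answer: 9000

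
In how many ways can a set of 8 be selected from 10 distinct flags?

C(10,8) = 10!/(8! x (10-8)!).

Final answer: C(10,8) = 45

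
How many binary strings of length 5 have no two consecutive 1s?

Classify by the final bit: ...0 gives a(n-1) strings, ...01 gives a(n-2) strings. Thus a(n) = a(n-1) + a(n-2) with a(1)=2, a(2)=3.
Iterating the recurrence: a(1)=2, a(2)=3, a(3)=5, a(4)=8, a(5)=13.

Final answer: 13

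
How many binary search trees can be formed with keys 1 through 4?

This is counted by the nth Catalan number C_n. Here n = 4.
Using C_0 = 1 and C_(k+1) = C_k x 2(2k+1)/(k+2), build up term by term: C_1=1, C_2=2, C_3=5, C_4=14.

Final answer: C_{4} = 14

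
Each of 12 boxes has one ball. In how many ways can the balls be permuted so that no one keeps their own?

D(n) = (n-1)(D(n-1) + D(n-2)), D(0)=1, D(1)=0.
D(2) = 1 x (0 + 1) = 1
D(3) = 2 x (1 + 0) = 2
D(4) = 3 x (2 + 1) = 9
D(5) = 4 x (9 + 2) = 44
D(6) = 5 x (44 + 9) = 265
D(7) = 6 x (265 + 44) = 1854
D(8) = 7 x (1854 + 265) = 14833
D(9) = 8 x (14833 + 1854) = 133496
D(10) = 9 x (133496 + 14833) = 1334961
D(11) = 10 x (1334961 + 133496) = 14684570
D(12) = 11 x (D(11) + D(10)) = 11 x (14684570 + 1334961)

Final answer: D(12) = 176214841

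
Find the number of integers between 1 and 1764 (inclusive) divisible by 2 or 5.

Multiples of 2: 882. Multiples of 5: 352. Of both (lcm=10): 176.
By inclusion-exclusion: 882 + 352 - 176.

Final answer: 1058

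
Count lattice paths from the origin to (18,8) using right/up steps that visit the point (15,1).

Paths (0,0)->(15,1): C(16,1) = 16.
Paths (15,1)->(18,8): C(10,7) = 120.
By multiplication principle: 16 x 120.

Final answer: 1920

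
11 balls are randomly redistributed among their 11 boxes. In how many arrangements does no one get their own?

D(n) = (n-1)(D(n-1) + D(n-2)), D(0)=1, D(1)=0.
D(2) = 1 x (0 + 1) = 1
D(3) = 2 x (1 + 0) = 2
D(4) = 3 x (2 + 1) = 9
D(5) = 4 x (9 + 2) = 44
D(6) = 5 x (44 + 9) = 265
D(7) = 6 x (265 + 44) = 1854
D(8) = 7 x (1854 + 265) = 14833
D(9) = 8 x (14833 + 1854) = 133496
D(10) = 9 x (133496 + 14833) = 1334961
D(11) = 10 x (D(10) + D(9)) = 10 x (1334961 + 133496)

Final answer: D(11) = 14684570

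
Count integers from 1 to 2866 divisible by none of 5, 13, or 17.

|div by 5|=573, |div by 13|=220, |div by 17|=168.
|div by 5&13|=44, |div by 5&17|=33, |div by 13&17|=12, |div by all|=2.
By inclusion-exclusion, divisible by at least one: 573+220+168-44-33-12+2 = 874.
Not divisible by any: 2866 - 874.

Final answer: 1992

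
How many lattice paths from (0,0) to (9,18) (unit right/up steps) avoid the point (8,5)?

Total paths to (9,18): C(27,18) = 4686825.
Paths through (8,5): C(13,5) x C(14,13) = 18018.
Avoiding (8,5): 4686825 - 18018.

Final answer: 4668807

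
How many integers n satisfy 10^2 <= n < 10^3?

These are the integers in [10^2, 10^3), so the count is 10^3 - 10^2 = 9 x 10^2.

Final answer: 900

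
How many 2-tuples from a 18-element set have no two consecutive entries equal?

First character: 18 choices. Each subsequent: 17 choices (must differ from the previous one).
Total: 18 x 17^1.

Final answer: 18 x 17^{1} = 306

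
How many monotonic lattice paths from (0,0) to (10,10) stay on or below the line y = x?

Total monotonic paths to (10,10): C(20,10) = 184756.
By the reflection principle, paths that go above the diagonal number C(20,11) = 167960.
Valid Dyck paths: 184756 - 167960.
(Equivalently, C_{10} = C(20,10)/11 = 184756/11.)

Final answer: C_{10} = 16796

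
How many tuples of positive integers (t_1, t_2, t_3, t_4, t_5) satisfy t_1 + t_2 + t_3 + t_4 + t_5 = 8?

Substitute t'_i = t_i - 1 (so t'_i >= 0). Then sum t'_i = 8 - 5 = 3.
Stars and bars: C(3+5-1, 5-1) = C(7,4).

Final answer: C(7,4) = 35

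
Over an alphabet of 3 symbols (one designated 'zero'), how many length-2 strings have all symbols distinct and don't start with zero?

The leading digit has 2 choices (anything but zero); the next has 2 (anything but the first), then 1, and so on, one fewer each time.
Total: 2 x 2.

Final answer: 4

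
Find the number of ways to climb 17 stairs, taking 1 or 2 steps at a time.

Let f(n) count the ways. The last step is size 1 or 2, so f(n) = f(n-1) + f(n-2) with f(1)=1, f(2)=2.
Computing successive values: f(1)=1, f(2)=2, f(3)=3, f(4)=5, f(5)=8, f(6)=13, f(7)=21, f(8)=34, f(9)=55, f(10)=89, f(11)=144, f(12)=233, f(13)=377, f(14)=610, f(15)=987, f(16)=1597, f(17)=2584.

Final answer: 2584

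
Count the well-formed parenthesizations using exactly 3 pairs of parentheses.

This is counted by the nth Catalan number C_n. Here n = 3 (pairs).
C_n = (2n)!/(n!(n+1)!), so C_{3} = 6!/(3! x 4!) = C(6,3)/4 = 20/4.

Final answer: C_{3} = 5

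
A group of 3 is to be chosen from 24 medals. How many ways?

C(24,3) = 24!/(3! x (24-3)!).

Final answer: C(24,3) = 2024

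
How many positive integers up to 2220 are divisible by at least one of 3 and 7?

Multiples of 3: 740. Multiples of 7: 317. Of both (lcm=21): 105.
By inclusion-exclusion: 740 + 317 - 105.

Final answer: 952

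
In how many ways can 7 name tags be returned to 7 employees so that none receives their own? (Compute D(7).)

Derangements satisfy D(n) = (n-1)(D(n-1) + D(n-2)), starting from D(0)=1, D(1)=0.
D(2) = 1 x (0 + 1) = 1
D(3) = 2 x (1 + 0) = 2
D(4) = 3 x (2 + 1) = 9
D(5) = 4 x (9 + 2) = 44
D(6) = 5 x (44 + 9) = 265
D(7) = 6 x (D(6) + D(5)) = 6 x (265 + 44)

Final answer: D(7) = 1854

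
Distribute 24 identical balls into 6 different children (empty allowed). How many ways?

Stars and bars: C(n+k-1, k-1) = C(29,5).

Final answer: C(29,5) = 118755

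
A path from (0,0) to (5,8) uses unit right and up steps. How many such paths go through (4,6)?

Paths (0,0)->(4,6): C(10,6) = 210.
Paths (4,6)->(5,8): C(3,2) = 3.
By multiplication principle: 210 x 3.

Final answer: 630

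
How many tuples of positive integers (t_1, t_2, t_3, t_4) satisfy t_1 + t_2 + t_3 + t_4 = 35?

Substitute t'_i = t_i - 1 (so t'_i >= 0). Then sum t'_i = 35 - 4 = 31.
Stars and bars: C(31+4-1, 4-1) = C(34,3).

Final answer: C(34,3) = 5984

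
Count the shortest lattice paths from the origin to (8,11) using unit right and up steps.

Each path has 8 right steps and 11 up steps in some order (19 steps total).
Choose which 11 of the 19 steps are up: C(19,11).

Final answer: C(19,11) = 75582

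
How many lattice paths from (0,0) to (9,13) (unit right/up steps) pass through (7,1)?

Paths (0,0)->(7,1): C(8,1) = 8.
Paths (7,1)->(9,13): C(14,12) = 91.
By multiplication principle: 8 x 91.

Final answer: 728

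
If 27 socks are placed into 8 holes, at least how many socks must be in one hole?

By the pigeonhole principle: ceiling(27/8).

Final answer: 4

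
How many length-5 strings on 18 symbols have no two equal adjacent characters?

Let g(n) count such strings. g(1) = 18, and each valid string of length n-1 extends in 17 ways (any symbol but the last), so g(n) = 17 g(n-1).
Total: g(5) = 18 x 17^4.

Final answer: 18 x 17^{4} = 1503378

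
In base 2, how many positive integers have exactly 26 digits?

Leading digit: 1 options (nonzero). Other 25 digit(s): 2 options each.
Total: 1 x 2^25.

Final answer: 33554432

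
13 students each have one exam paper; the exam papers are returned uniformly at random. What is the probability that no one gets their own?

Use the recurrence D(n) = (n-1)(D(n-1) + D(n-2)) with D(0)=1, D(1)=0.
Building up: D(2)=1, D(3)=2, D(4)=9, D(5)=44, D(6)=265, D(7)=1854, D(8)=14833, D(9)=133496, D(10)=1334961, D(11)=14684570, D(12)=176214841, D(13)=2290792932.
Total arrangements: 13! = 6227020800.
Probability = D(13)/13! = 63633137/172972800.

Final answer: D(13)/13! = 2290792932/6227020800 = 0.367879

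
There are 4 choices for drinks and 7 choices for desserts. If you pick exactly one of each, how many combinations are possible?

By the multiplication principle: 4 x 7.

Final answer: 28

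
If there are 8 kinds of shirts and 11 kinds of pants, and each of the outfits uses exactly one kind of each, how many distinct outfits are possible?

By the multiplication principle: 8 x 11.

Final answer: 88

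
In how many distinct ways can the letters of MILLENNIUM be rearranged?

Letters (E:1, I:2, L:2, M:2, N:2, U:1). Total letters: 10.
Permutations = 10!/(2! x 2! x 2! x 2!).

Final answer: 226800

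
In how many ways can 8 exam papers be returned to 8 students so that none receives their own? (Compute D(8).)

D(n) = (n-1)(D(n-1) + D(n-2)), D(0)=1, D(1)=0.
D(2) = 1 x (0 + 1) = 1
D(3) = 2 x (1 + 0) = 2
D(4) = 3 x (2 + 1) = 9
D(5) = 4 x (9 + 2) = 44
D(6) = 5 x (44 + 9) = 265
D(7) = 6 x (265 + 44) = 1854
D(8) = 7 x (D(7) + D(6)) = 7 x (1854 + 265)

Final answer: D(8) = 14833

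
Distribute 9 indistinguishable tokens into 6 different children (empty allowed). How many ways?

Stars and bars: C(n+k-1, k-1) = C(14,5).

Final answer: C(14,5) = 2002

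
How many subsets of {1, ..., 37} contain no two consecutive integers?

Let a(n) count such subsets of {1, ..., n}. Either n is excluded (a(n-1) ways) or n is included, forcing n-1 out (a(n-2) ways), so a(n) = a(n-1) + a(n-2) with a(1)=2, a(2)=3.
Building up term by term: a(1)=2, a(2)=3, a(3)=5, a(4)=8, a(5)=13, a(6)=21, a(7)=34, a(8)=55, a(9)=89, a(10)=144, a(11)=233, a(12)=377, a(13)=610, a(14)=987, a(15)=1597, a(16)=2584, a(17)=4181, a(18)=6765, a(19)=10946, a(20)=17711, a(21)=28657, a(22)=46368, a(23)=75025, a(24)=121393, a(25)=196418, a(26)=317811, a(27)=514229, a(28)=832040, a(29)=1346269, a(30)=2178309, a(31)=3524578, a(32)=5702887, a(33)=9227465, a(34)=14930352, a(35)=24157817, a(36)=39088169, a(37)=63245986.

Final answer: 63245986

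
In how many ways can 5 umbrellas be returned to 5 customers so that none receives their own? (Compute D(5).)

D(n) = (n-1)(D(n-1) + D(n-2)), D(0)=1, D(1)=0.
D(2) = 1 x (0 + 1) = 1
D(3) = 2 x (1 + 0) = 2
D(4) = 3 x (2 + 1) = 9
D(5) = 4 x (D(4) + D(3)) = 4 x (9 + 2)

Final answer: D(5) = 44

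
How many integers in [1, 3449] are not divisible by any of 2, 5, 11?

|div by 2|=1724, |div by 5|=689, |div by 11|=313.
|div by 2&5|=344, |div by 2&11|=156, |div by 5&11|=62, |div by all|=31.
By inclusion-exclusion, divisible by at least one: 1724+689+313-344-156-62+31 = 2195.
Not divisible by any: 3449 - 2195.

Final answer: 1254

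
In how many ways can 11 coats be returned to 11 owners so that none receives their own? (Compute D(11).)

Derangements satisfy D(n) = (n-1)(D(n-1) + D(n-2)), starting from D(0)=1, D(1)=0.
D(2) = 1 x (0 + 1) = 1
D(3) = 2 x (1 + 0) = 2
D(4) = 3 x (2 + 1) = 9
D(5) = 4 x (9 + 2) = 44
D(6) = 5 x (44 + 9) = 265
D(7) = 6 x (265 + 44) = 1854
D(8) = 7 x (1854 + 265) = 14833
D(9) = 8 x (14833 + 1854) = 133496
D(10) = 9 x (133496 + 14833) = 1334961
D(11) = 10 x (D(10) + D(9)) = 10 x (1334961 + 133496)

Final answer: D(11) = 14684570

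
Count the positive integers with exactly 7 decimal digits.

The leading digit cannot be 0 (9 options); the other 6 digits can be anything (10 options each).
Total: 9 x 10^6.

Final answer: 9000000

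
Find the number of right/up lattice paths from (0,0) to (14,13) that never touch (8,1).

Total paths to (14,13): C(27,13) = 20058300.
Paths through (8,1): C(9,1) x C(18,12) = 167076.
Avoiding (8,1): 20058300 - 167076.

Final answer: 19891224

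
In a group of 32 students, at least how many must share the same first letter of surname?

There are 26 possible values for first letter of surname. With 32 students and 26 categories, by pigeonhole: ceiling(32/26).

Final answer: 2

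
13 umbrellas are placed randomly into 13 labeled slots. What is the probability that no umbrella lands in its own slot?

D(n) = (n-1)(D(n-1) + D(n-2)), D(0)=1, D(1)=0.
Building up: D(2)=1, D(3)=2, D(4)=9, D(5)=44, D(6)=265, D(7)=1854, D(8)=14833, D(9)=133496, D(10)=1334961, D(11)=14684570, D(12)=176214841, D(13)=2290792932.
Total arrangements: 13! = 6227020800.
Probability = D(13)/13! = 63633137/172972800.

Final answer: D(13)/13! = 2290792932/6227020800 = 0.367879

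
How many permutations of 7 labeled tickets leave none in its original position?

Use the recurrence D(n) = (n-1)(D(n-1) + D(n-2)) with D(0)=1, D(1)=0.
D(2) = 1 x (0 + 1) = 1
D(3) = 2 x (1 + 0) = 2
D(4) = 3 x (2 + 1) = 9
D(5) = 4 x (9 + 2) = 44
D(6) = 5 x (44 + 9) = 265
D(7) = 6 x (D(6) + D(5)) = 6 x (265 + 44)

Final answer: D(7) = 1854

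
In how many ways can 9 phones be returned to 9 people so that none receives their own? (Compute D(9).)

Use the recurrence D(n) = (n-1)(D(n-1) + D(n-2)) with D(0)=1, D(1)=0.
D(2) = 1 x (0 + 1) = 1
D(3) = 2 x (1 + 0) = 2
D(4) = 3 x (2 + 1) = 9
D(5) = 4 x (9 + 2) = 44
D(6) = 5 x (44 + 9) = 265
D(7) = 6 x (265 + 44) = 1854
D(8) = 7 x (1854 + 265) = 14833
D(9) = 8 x (D(8) + D(7)) = 8 x (14833 + 1854)

Final answer: D(9) = 133496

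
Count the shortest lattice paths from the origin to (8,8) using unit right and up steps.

Each path has 8 right steps and 8 up steps in some order (16 steps total).
Choose which 8 of the 16 steps are up: C(16,8).

Final answer: C(16,8) = 12870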